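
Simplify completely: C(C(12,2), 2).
2,145

Solution: C(12,2) = 66, then C(66, 2) = 2,145.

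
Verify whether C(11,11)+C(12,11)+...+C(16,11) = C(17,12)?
True

Solution: Hockey stick identity gives Σ = C(17,12) = 6,188; RHS C(17,12) = 6,188.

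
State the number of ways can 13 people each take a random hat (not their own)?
2,290,792,932

Reasoning: Using D(n) = (n-1)[D(n-1) + D(n-2)]:
D(13) = (13-1) × [D(12) + D(11)]
      = 12 × [176214841 + 14684570]
      = 12 × 190899411
      = 2,290,792,932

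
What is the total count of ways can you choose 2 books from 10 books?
C(10,2) = 10! / (2! × (10-2)!)
         = 10! / (2! × 8!)
         = 45
Final answer: 45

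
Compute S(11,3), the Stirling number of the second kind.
Using the Stirling recurrence: S(n,k) = k·S(n-1,k) + S(n-1,k-1)
S(11,3) = 3·S(10,3) + S(10,2)
         = 3·9330 + 511
         = 27990 + 511
         = 28,501
Final answer: 28,501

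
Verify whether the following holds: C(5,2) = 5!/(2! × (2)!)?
The correct denominator is 2!×3!, giving C(5,2) = 10; the stated RHS is 5!/(2!×2!) = 30 ≠ 10, so the statement does not hold.

Answer: False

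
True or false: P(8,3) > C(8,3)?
True

P(8,3) = 336 and C(8,3) = 56; P(n,r) = r! × C(n,r) so P > C whenever r ≥ 2.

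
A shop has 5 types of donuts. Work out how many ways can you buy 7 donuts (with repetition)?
330

Working:
Stars and bars: C(7+5-1, 7) = C(11, 7) = 330.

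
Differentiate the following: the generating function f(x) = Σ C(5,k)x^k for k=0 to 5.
Σ k·C(5,k)x^(k-1) for k=1 to 5

Solution: Term-by-term differentiation gives Σ k·C(5,k)x^{k-1} for k=1 to 5.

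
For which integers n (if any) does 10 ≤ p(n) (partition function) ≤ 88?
6, 7, 8, 9, 10, 11, 12
Tabulating p(n) via p(n) = p(n−1) + p(n−2) − p(n−5) − p(n−7) + …: p(5)=7; p(6)=11; p(7)=15; p(8)=22; p(9)=30; p(10)=42; p(11)=56; p(12)=77; p(13)=101. So valid n = 6, 7, 8, 9, 10, 11, 12.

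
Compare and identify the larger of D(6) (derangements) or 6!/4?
D(6)

Solution: D(6) = (6-1)·[D(5) + D(4)] = 5·[44 + 9] = 265; 6!/4 = 720/4 = 180.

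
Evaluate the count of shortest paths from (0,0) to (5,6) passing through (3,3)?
200

Solution: To (3,3): C(6,3)=20. From there: C(5,2)=10. Total: 200.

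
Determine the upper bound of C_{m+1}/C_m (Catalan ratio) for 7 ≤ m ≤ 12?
25/7

Solution: C_{m+1}/C_m = 2(2m+1)/(m+2), which increases with m. Maximum at m = 12: 2·25/14 = 25/7.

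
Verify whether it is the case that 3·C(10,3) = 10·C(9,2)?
True

Working:
Absorption identity k·C(n,k) = n·C(n-1,k-1). LHS = 3·120 = 360; RHS = 10·36 = 360.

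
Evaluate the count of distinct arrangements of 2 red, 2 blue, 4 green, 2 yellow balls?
18,900

Explanation: Multinomial: 10!/(2! × 2! × 4! × 2!) = 18,900.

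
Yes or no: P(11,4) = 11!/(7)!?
Permutation formula P(n,k) = n!/(n-k)!: 11!/7! = 39,916,800/5,040 = 7,920 = P(11,4). The statement holds.

Answer: Yes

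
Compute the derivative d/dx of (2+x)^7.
7(2+x)^6
Using the power rule: d/dx (2+x)^7 = 7(2+x)^{6}.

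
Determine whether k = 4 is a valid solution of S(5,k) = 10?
Yes
S(5,4) = 4·S(4,4) + S(4,3) = 4·1 + 6 = 10, which equals 10.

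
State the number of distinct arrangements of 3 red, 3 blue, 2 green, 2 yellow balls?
25,200

Reasoning: Multinomial: 10!/(3! × 3! × 2! × 2!) = 25,200.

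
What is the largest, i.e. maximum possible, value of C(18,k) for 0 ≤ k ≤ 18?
48,620

Working:
Maximum at k = 9: C(18,9) = 48,620.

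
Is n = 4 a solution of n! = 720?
No
4! = 4·3! = 4·6 = 24, which does not equal 720.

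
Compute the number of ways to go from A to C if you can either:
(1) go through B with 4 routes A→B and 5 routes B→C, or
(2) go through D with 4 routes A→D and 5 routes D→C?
40

Solution: Route via B: 4×5=20. Route via D: 4×5=20. Total: 40.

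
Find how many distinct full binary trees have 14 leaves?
742,900

Explanation: Using the Catalan number formula: C_n = C(2n, n) / (n+1)
C_13 = C(26, 13) / (13+1)
     = 10400600 / 14
     = 742,900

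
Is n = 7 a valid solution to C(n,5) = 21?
Yes

Reasoning: C(7,5) = 7·6·5·4·3/5! = 2,520/120 = 21, which equals 21.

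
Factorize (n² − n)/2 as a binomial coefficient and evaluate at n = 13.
C(n,2); C(13,2) = 78

Working:
(n² − n)/2 = n(n−1)/2 = C(n,2). At n = 13: C(13,2) = 78.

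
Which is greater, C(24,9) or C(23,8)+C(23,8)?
C(24,9)

Reasoning: C(24,9)=1,307,504; C(23,8)+C(23,8)=490,314+490,314=980,628.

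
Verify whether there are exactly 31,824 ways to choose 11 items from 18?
True

C(18,11) = 31,824.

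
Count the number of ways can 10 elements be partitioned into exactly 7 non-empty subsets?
5,880

Solution: This equals S(10,7), the Stirling number of the 2nd kind.
Using the Stirling recurrence: S(n,k) = k·S(n-1,k) + S(n-1,k-1)
S(10,7) = 7·S(9,7) + S(9,6)
         = 7·462 + 2646
         = 3234 + 2646
         = 5,880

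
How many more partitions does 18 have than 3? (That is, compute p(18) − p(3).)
382
Pentagonal recurrence p(n) = p(n−1) + p(n−2) − p(n−5) − p(n−7) + …: p(18) = p(17) + p(16) − p(13) − p(11) + p(6) + p(3) = 297 + 231 − 101 − 56 + 11 + 3 = 385.
p(3) = p(2) + p(1) = 2 + 1 = 3.
Difference = 385 − 3 = 382.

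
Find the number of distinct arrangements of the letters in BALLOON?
1,260

Solution: Word has 7 letters (B=1, A=1, L=2, O=2, N=1). Arrangements: 7!/Π(k!) = 1,260.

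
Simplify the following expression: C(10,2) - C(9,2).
9

Solution: C(10,2) - C(9,2) = C(9,1) = 9.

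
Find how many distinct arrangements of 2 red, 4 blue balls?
Multinomial: 6!/(2! × 4!) = 15.
Final answer: 15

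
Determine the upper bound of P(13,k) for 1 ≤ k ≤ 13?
6,227,020,800

Reasoning: P(13,k) increases in k, so maximum at k = 13: 13! = 6,227,020,800.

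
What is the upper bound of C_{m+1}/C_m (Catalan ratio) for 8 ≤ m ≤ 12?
25/7

Working:
C_{m+1}/C_m = 2(2m+1)/(m+2), which increases with m. Maximum at m = 12: 2·25/14 = 25/7.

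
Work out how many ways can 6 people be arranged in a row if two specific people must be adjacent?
240

Explanation: Treat pair as unit: (6-1)! arrangements × 2 internal orders = 240.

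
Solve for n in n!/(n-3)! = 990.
n!/(n-3)! = n×(n-1)×(n-2), a product of 3 consecutive integers ≈ (n−1)^3. 990^(1/3) + 1 ≈ 11.0; check n = 11: 11×10×9 = 990 ✓. So n = 11.

Answer: 11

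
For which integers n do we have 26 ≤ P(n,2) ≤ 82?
P(5,2)=20; P(6,2)=30; P(7,2)=42; P(8,2)=56; P(9,2)=72; P(10,2)=90. So valid n = 6, 7, 8, 9.
Final answer: 6, 7, 8, 9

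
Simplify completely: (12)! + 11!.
518,918,400

Explanation: (12)! + 11! = (12)·11! + 11! = (12+1)·11! = 13·11! = 518,918,400.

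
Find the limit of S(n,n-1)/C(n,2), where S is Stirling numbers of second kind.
S(n,n-1) = C(n,2), so the limit is 1.

Answer: 1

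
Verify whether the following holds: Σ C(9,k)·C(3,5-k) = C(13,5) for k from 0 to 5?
Vandermonde's identity gives C(12,5) = 792; RHS C(13,5) = 1,287.
Final answer: False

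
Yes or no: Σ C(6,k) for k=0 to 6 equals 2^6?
Binomial theorem: Σ C(6,k) = (1+1)^6 = 2^6 = 64; RHS 2^6 = 64.
Final answer: Yes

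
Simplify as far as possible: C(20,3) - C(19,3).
C(20,3) - C(19,3) = C(19,2) = 171.
Final answer: 171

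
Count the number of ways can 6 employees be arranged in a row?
720

Solution: Arrangements of 6 distinct objects: 6! = 720.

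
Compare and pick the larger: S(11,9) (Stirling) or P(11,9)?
P(11,9)

S(11,9) = 9·S(10,9) + S(10,8) = 9·45 + 750 = 1,155; P(11,9) = 19,958,400.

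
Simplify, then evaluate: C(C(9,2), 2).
630

Solution: C(9,2) = 36, then C(36, 2) = 630.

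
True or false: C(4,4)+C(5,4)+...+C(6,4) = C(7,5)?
Hockey stick identity gives Σ = C(7,5) = 21; RHS C(7,5) = 21.

Answer: True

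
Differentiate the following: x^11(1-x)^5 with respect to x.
11x^10(1-x)^5 - 5x^11(1-x)^4

Product rule: 11x^{10}(1-x)^{5} + x^11·(-5)(1-x)^{4}.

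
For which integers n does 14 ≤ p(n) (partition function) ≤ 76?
7, 8, 9, 10, 11

Explanation: Tabulating p(n) via p(n) = p(n−1) + p(n−2) − p(n−5) − p(n−7) + …: p(6)=11; p(7)=15; p(8)=22; p(9)=30; p(10)=42; p(11)=56; p(12)=77. So valid n = 7, 8, 9, 10, 11.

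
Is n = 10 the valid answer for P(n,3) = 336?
No

Reasoning: P(10,3) = 10·9·8 = 720, which does not equal 336.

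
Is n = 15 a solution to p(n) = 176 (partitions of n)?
Yes

Reasoning: Pentagonal recurrence p(n) = p(n−1) + p(n−2) − p(n−5) − p(n−7) + …: p(15) = p(14) + p(13) − p(10) − p(8) + p(3) + p(0) = 135 + 101 − 42 − 22 + 3 + 1 = 176, which equals 176.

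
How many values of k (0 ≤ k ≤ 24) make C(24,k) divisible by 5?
0

Solution: Checking C(24,k) mod 5 for k = 0..24: none are divisible by 5. Count = 0.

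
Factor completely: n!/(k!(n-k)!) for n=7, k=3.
C(7,3) = 35

Reasoning: This is the binomial coefficient C(7,3) = 35.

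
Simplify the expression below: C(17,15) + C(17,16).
153

Solution: By Pascal's identity: C(18,16) = 153.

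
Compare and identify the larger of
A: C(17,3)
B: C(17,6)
B

Explanation: A=C(17,3)=680, B=C(17,6)=12,376.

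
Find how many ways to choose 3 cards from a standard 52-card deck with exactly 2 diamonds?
3,042

Explanation: 13 diamonds and 39 non-diamonds: C(13,2) × C(39,1) = 78 × 39 = 3,042.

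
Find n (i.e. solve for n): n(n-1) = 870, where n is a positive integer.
30
n² − n − 870 = 0, so n = (1 ± √(1 + 4·870))/2 = (1 ± √3,481)/2 = (1 ± 59)/2, i.e. n = 30 or n = -29. Taking the positive root, n = 30 (check: 30×29 = 870).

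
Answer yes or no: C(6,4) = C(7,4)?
LHS = C(6,4) = 15; RHS = C(7,4) = 35. 15 ≠ 35, so the statement does not hold.

Answer: No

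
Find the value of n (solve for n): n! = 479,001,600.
12

Reasoning: n! is strictly increasing. 10! = 3,628,800, 11! = 39,916,800, 12! = 479,001,600 ✓. So n = 12.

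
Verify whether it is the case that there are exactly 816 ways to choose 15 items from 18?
True

Solution: C(18,15) = 816.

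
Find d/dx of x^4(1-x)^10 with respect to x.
4x^3(1-x)^10 - 10x^4(1-x)^9
Product rule: 4x^{3}(1-x)^{10} + x^4·(-10)(1-x)^{9}.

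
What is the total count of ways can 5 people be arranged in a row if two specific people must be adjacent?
48
Treat pair as unit: (5-1)! arrangements × 2 internal orders = 48.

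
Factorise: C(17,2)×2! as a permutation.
P(17,2)

Explanation: C(17,2)×2! = [17!/(2!(15)!)]×2! = 17!/(15)! = P(17,2) = 272.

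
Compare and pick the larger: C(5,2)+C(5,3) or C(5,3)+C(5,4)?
First=20, Second=15.
Final answer: C(5,2)+C(5,3)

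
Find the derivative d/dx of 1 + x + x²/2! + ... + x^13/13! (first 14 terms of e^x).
Differentiating term by term gives the first 13 terms of e^x.

Answer: 1 + x + x²/2! + ... + x^12/12!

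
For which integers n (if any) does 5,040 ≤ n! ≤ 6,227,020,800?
7, 8, 9, 10, 11, 12, 13

Explanation: n! is strictly increasing; 7! = 5,040 and 13! = 6,227,020,800, so valid n = 7, 8, 9, 10, 11, 12, 13.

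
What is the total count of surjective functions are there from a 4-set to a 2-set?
14

Reasoning: Onto functions = 2! × S(4,2)
First compute S(4,2) via recurrence:
Using the Stirling recurrence: S(n,k) = k·S(n-1,k) + S(n-1,k-1)
S(4,2) = 2·S(3,2) + S(3,1)
         = 2·3 + 1
         = 6 + 1
         = 7
Then: 2 × 7 = 14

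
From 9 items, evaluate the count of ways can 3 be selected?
C(9,3) = 9! / (3! × (9-3)!)
         = 9! / (3! × 6!)
         = 84
Final answer: 84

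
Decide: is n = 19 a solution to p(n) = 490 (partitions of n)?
Pentagonal recurrence p(n) = p(n−1) + p(n−2) − p(n−5) − p(n−7) + …: p(19) = p(18) + p(17) − p(14) − p(12) + p(7) + p(4) = 385 + 297 − 135 − 77 + 15 + 5 = 490, which equals 490.

Answer: Yes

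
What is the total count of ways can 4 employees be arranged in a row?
24
Arrangements of 4 distinct objects: 4! = 24.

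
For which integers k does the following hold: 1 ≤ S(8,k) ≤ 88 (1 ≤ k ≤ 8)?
1, 7, 8
S(8,1)=1; S(8,2)=127; S(8,3)=966; S(8,4)=1,701; S(8,5)=1,050; S(8,6)=266; S(8,7)=28; S(8,8)=1. So valid k = 1, 7, 8.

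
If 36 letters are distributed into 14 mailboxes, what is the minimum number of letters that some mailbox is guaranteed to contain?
3

Solution: Pigeonhole: ⌈36/14⌉ = 3.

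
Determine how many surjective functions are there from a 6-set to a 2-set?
Onto functions = 2! × S(6,2)
First compute S(6,2) via recurrence:
Using the Stirling recurrence: S(n,k) = k·S(n-1,k) + S(n-1,k-1)
S(6,2) = 2·S(5,2) + S(5,1)
         = 2·15 + 1
         = 30 + 1
         = 31
Then: 2 × 31 = 62

Answer: 62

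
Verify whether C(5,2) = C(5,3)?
True

Solution: Symmetry C(n,k) = C(n,n-k): C(5,2) = 10 and C(5,3) = 10. Both sides agree, so the statement holds.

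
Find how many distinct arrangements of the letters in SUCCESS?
420

Reasoning: Word has 7 letters (S=3, U=1, C=2, E=1). Arrangements: 7!/Π(k!) = 420.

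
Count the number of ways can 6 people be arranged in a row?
720
Arrangements of 6 distinct objects: 6! = 720.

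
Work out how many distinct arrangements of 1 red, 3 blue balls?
4

Explanation: Multinomial: 4!/(1! × 3!) = 4.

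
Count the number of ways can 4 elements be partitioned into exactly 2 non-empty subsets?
7

Working:
This equals S(4,2), the Stirling number of the 2nd kind.
Using the Stirling recurrence: S(n,k) = k·S(n-1,k) + S(n-1,k-1)
S(4,2) = 2·S(3,2) + S(3,1)
         = 2·3 + 1
         = 6 + 1
         = 7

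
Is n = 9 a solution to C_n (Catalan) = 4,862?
Yes
C_9 = C(18,9)/(9+1) = 48,620/10 = 4,862, which equals 4,862.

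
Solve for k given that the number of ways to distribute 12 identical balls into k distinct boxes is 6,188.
6

Working:
Stars and bars: the count is C(12+k−1, k−1), increasing in k. k=4: C(15,3) = 455, k=5: C(16,4) = 1,820, k=6: C(17,5) = 6,188 ✓. So k = 6.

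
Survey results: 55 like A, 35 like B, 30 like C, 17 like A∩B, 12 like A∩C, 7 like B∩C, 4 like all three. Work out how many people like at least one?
88

Explanation: |A∪B∪C| = 55+35+30-17-12-7+4 = 88.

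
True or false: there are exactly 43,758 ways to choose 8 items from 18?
True

Reasoning: C(18,8) = 43,758.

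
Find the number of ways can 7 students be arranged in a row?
5,040

Working:
Arrangements of 7 distinct objects: 7! = 5,040.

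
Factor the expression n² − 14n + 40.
(n − 4)(n − 10)

Working:
Seek roots whose sum is 14 and product is 40: (4, 10). So n² − 14n + 40 = (n − 4)(n − 10).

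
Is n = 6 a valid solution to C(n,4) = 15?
Yes

Reasoning: C(6,4) = 6·5·4·3/4! = 360/24 = 15, which equals 15.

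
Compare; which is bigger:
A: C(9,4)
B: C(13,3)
A=C(9,4)=126, B=C(13,3)=286.

Answer: B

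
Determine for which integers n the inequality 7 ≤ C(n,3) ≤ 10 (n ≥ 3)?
5

Solution: C(4,3)=4; C(5,3)=10; C(6,3)=20. So valid n = 5.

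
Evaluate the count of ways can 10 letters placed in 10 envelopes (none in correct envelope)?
1,334,961

Solution: Using D(n) = (n-1)[D(n-1) + D(n-2)]:
D(10) = (10-1) × [D(9) + D(8)]
      = 9 × [133496 + 14833]
      = 9 × 148329
      = 1,334,961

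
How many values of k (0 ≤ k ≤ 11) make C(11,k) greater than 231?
4

Row 11 is unimodal and symmetric about k=11/2. C(11,3)=165 ≤ 231; C(11,4)=330 > 231; by symmetry C(11,k) > 231 for k = 4..7. That's 7 - 4 + 1 = 4 values.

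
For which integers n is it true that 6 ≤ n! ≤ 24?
n! is strictly increasing; 3! = 6 and 4! = 24, so valid n = 3, 4.
Final answer: 3, 4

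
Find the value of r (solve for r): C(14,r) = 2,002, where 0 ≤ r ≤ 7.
5

Working:
C(14,r) is increasing for 0 ≤ r ≤ 7. Stepping up (C(14,r+1) = C(14,r)·(14−r)/(r+1)): C(14,1) = 14, C(14,2) = 91, C(14,3) = 364, C(14,4) = 1,001, C(14,5) = 2,002 ✓. So r = 5.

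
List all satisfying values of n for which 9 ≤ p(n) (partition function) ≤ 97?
6, 7, 8, 9, 10, 11, 12

Tabulating p(n) via p(n) = p(n−1) + p(n−2) − p(n−5) − p(n−7) + …: p(5)=7; p(6)=11; p(7)=15; p(8)=22; p(9)=30; p(10)=42; p(11)=56; p(12)=77; p(13)=101. So valid n = 6, 7, 8, 9, 10, 11, 12.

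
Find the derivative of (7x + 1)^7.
49(7x + 1)^6
Chain rule: 7(7x+1)^{6} × 7 = 49(7x+1)^{6}.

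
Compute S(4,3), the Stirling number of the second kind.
Using the Stirling recurrence: S(n,k) = k·S(n-1,k) + S(n-1,k-1)
S(4,3) = 3·S(3,3) + S(3,2)
         = 3·1 + 3
         = 3 + 3
         = 6
Final answer: 6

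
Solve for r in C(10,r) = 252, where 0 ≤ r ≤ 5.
5
C(10,r) is increasing for 0 ≤ r ≤ 5. Stepping up (C(10,r+1) = C(10,r)·(10−r)/(r+1)): C(10,1) = 10, C(10,2) = 45, C(10,3) = 120, C(10,4) = 210, C(10,5) = 252 ✓. So r = 5.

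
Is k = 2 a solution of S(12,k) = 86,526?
No
S(12,2) = 2·S(11,2) + S(11,1) = 2·1,023 + 1 = 2,047, which does not equal 86,526.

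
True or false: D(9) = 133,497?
False

Solution: Derangements of 9 elements: D(9) = (9-1)·[D(8) + D(7)] = 8·[14,833 + 1,854] = 133,496.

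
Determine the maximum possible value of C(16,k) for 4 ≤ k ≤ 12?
12,870

Solution: C(16,k) is maximised at the centre of the row: C(16,8) = 12,870.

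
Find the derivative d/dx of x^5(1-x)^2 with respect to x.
5x^4(1-x)^2 - 2x^5(1-x)^1

Reasoning: Product rule: 5x^{4}(1-x)^{2} + x^5·(-2)(1-x)^{1}.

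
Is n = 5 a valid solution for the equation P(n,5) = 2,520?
No

Solution: P(5,5) = 5·4·3·2·1 = 120, which does not equal 2,520.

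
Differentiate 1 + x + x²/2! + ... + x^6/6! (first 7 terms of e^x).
1 + x + x²/2! + ... + x^5/5!

Solution: Differentiating term by term gives the first 6 terms of e^x.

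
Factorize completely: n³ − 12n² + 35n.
n(n − 5)(n − 7)

Working:
n³ − 12n² + 35n = n(n² − 12n + 35) = n(n − 5)(n − 7).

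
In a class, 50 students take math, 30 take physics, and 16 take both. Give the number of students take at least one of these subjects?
64

Explanation: |A∪B| = |A|+|B|-|A∩B| = 50+30-16 = 64.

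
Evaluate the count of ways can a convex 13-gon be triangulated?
58,786

Reasoning: Using the Catalan number formula: C_n = C(2n, n) / (n+1)
C_11 = C(22, 11) / (11+1)
     = 705432 / 12
     = 58,786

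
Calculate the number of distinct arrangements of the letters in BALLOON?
1,260
Word has 7 letters (B=1, A=1, L=2, O=2, N=1). Arrangements: 7!/Π(k!) = 1,260.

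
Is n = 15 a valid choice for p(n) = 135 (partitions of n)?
No

Solution: Pentagonal recurrence p(n) = p(n−1) + p(n−2) − p(n−5) − p(n−7) + …: p(15) = p(14) + p(13) − p(10) − p(8) + p(3) + p(0) = 135 + 101 − 42 − 22 + 3 + 1 = 176, which does not equal 135.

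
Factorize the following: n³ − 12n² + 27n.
n³ − 12n² + 27n = n(n² − 12n + 27) = n(n − 3)(n − 9).
Final answer: n(n − 3)(n − 9)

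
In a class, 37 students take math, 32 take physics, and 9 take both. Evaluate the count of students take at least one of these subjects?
60
|A∪B| = |A|+|B|-|A∩B| = 37+32-9 = 60.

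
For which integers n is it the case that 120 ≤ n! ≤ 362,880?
n! is strictly increasing; 5! = 120 and 9! = 362,880, so valid n = 5, 6, 7, 8, 9.
Final answer: 5, 6, 7, 8, 9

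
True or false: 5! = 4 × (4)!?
False

Explanation: 5! = 5 × 4! = 120, but 4 × 4! = 96.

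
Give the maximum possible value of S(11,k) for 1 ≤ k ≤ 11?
246,730

Solution: Row S(11,k) for k = 1..11 (via S(n,k) = k·S(n−1,k) + S(n−1,k−1)): 1, 1,023, 28,501, 145,750, 246,730, 179,487, 63,987, 11,880, 1,155, 55, 1. The row is unimodal; maximum at k = 5: 246,730.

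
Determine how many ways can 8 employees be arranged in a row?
Arrangements of 8 distinct objects: 8! = 40,320.
Final answer: 40,320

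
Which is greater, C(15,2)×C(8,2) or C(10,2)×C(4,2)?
C(15,2)×C(8,2)=2,940, C(10,2)×C(4,2)=270.

Answer: C(15,2)×C(8,2)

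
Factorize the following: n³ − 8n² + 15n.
n³ − 8n² + 15n = n(n² − 8n + 15) = n(n − 3)(n − 5).
Final answer: n(n − 3)(n − 5)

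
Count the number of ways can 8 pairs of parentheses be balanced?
Using the Catalan number formula: C_n = C(2n, n) / (n+1)
C_8 = C(16, 8) / (8+1)
     = 12870 / 9
     = 1,430
Final answer: 1,430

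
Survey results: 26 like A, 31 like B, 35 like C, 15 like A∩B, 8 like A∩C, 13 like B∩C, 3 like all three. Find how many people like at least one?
|A∪B∪C| = 26+31+35-15-8-13+3 = 59.
Final answer: 59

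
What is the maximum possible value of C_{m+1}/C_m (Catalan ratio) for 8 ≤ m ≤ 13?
18/5

C_{m+1}/C_m = 2(2m+1)/(m+2), which increases with m. Maximum at m = 13: 2·27/15 = 18/5.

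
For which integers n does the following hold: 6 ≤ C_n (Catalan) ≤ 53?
4, 5

Explanation: C_3=5; C_4=14; C_5=42; C_6=132. So valid n = 4, 5.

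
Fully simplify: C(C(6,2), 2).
105
C(6,2) = 15, then C(15, 2) = 105.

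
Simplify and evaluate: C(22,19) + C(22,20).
1,771

Explanation: By Pascal's identity: C(23,20) = 1,771.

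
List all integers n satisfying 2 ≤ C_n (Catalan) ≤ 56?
2, 3, 4, 5

C_1=1; C_2=2; C_3=5; C_4=14; C_5=42; C_6=132. So valid n = 2, 3, 4, 5.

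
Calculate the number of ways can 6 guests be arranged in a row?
720

Solution: Arrangements of 6 distinct objects: 6! = 720.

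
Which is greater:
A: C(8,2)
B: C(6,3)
A=C(8,2)=28, B=C(6,3)=20.

Answer: A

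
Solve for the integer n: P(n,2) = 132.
12
P(n,2) = n(n−1) is increasing in n; n(n−1) ≈ (n−0.5)^2 = 132 gives n ≈ 12.0. Check: P(10,2) = 90, P(11,2) = 110, P(12,2) = 132 ✓. So n = 12.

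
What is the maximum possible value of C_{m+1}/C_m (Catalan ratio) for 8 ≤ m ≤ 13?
18/5

Working:
C_{m+1}/C_m = 2(2m+1)/(m+2), which increases with m. Maximum at m = 13: 2·27/15 = 18/5.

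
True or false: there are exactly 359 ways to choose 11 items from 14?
False

Reasoning: C(14,11) = 364 ≠ 359.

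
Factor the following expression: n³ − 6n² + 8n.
n(n − 2)(n − 4)

Reasoning: n³ − 6n² + 8n = n(n² − 6n + 8) = n(n − 2)(n − 4).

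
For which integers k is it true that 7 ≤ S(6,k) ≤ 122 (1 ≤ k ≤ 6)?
2, 3, 4, 5

Working:
S(6,1)=1; S(6,2)=31; S(6,3)=90; S(6,4)=65; S(6,5)=15; S(6,6)=1. So valid k = 2, 3, 4, 5.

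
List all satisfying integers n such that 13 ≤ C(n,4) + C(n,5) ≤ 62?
6, 7

C(5,4)+C(5,5)=6; C(6,4)+C(6,5)=21; C(7,4)+C(7,5)=56; C(8,4)+C(8,5)=126. So valid n = 6, 7.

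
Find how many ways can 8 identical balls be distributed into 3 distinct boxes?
45

Reasoning: C(8+3-1, 3-1) = C(10, 2) = 45.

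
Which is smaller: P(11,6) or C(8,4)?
C(8,4)

P(11,6)=332,640, C(8,4)=70.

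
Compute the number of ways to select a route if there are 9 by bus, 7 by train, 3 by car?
19

Solution: By the addition principle: 9 + 7 + 3 = 19.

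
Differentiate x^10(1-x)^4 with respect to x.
10x^9(1-x)^4 - 4x^10(1-x)^3

Reasoning: Product rule: 10x^{9}(1-x)^{4} + x^10·(-4)(1-x)^{3}.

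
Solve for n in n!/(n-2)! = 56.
8

Working:
n!/(n-2)! = n×(n-1), a product of 2 consecutive integers ≈ (n−0.5)^2. 56^(1/2) + 0.5 ≈ 8.0; check n = 8: 8×7 = 56 ✓. So n = 8.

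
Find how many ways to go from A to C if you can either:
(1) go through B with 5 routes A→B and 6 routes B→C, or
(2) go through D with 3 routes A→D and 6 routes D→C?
Route via B: 5×6=30. Route via D: 3×6=18. Total: 48.

Answer: 48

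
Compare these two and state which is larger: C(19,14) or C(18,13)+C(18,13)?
C(18,13)+C(18,13)
C(19,14)=11,628; C(18,13)+C(18,13)=8,568+8,568=17,136.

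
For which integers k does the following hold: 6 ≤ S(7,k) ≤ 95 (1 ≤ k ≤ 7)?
2, 6
S(7,1)=1; S(7,2)=63; S(7,3)=301; S(7,4)=350; S(7,5)=140; S(7,6)=21; S(7,7)=1. So valid k = 2, 6.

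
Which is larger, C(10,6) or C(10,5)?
C(10,5)

Explanation: C(10,6)=210, C(10,5)=252.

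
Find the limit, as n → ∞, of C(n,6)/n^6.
1/720

Working:
C(n,6) ≈ n^6/6! for large n. Limit = 1/6! = 1/720.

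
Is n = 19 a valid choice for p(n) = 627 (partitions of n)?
No

Solution: Pentagonal recurrence p(n) = p(n−1) + p(n−2) − p(n−5) − p(n−7) + …: p(19) = p(18) + p(17) − p(14) − p(12) + p(7) + p(4) = 385 + 297 − 135 − 77 + 15 + 5 = 490, which does not equal 627.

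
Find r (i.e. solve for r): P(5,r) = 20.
2

P(5,r) = 5·4·…·(5−r+1), a product of r factors. Multiplying down from 5: 5 = 5; 5·4 = 20 ✓ (2 factors). So r = 2.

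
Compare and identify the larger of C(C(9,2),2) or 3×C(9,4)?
C(C(9,2),2)

Working:
C(C(9,2),2)=630, 3×C(9,4)=378.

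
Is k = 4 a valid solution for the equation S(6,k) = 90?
No
S(6,4) = 4·S(5,4) + S(5,3) = 4·10 + 25 = 65, which does not equal 90.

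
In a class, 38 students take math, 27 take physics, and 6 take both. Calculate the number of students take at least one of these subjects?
|A∪B| = |A|+|B|-|A∩B| = 38+27-6 = 59.
Final answer: 59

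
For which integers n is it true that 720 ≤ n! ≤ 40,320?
n! is strictly increasing; 6! = 720 and 8! = 40,320, so valid n = 6, 7, 8.
Final answer: 6, 7, 8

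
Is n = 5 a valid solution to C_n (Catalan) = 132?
No

C_5 = C(10,5)/(5+1) = 252/6 = 42, which does not equal 132.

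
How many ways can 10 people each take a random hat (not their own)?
Using D(n) = (n-1)[D(n-1) + D(n-2)]:
D(10) = (10-1) × [D(9) + D(8)]
      = 9 × [133496 + 14833]
      = 9 × 148329
      = 1,334,961

Answer: 1,334,961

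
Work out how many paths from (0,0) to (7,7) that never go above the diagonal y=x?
Counted by the Catalan number C_7: C_7 = C(14,7)/(7+1) = 3,432/8 = 429.

Answer: 429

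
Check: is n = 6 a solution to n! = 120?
No
6! = 6·5! = 6·120 = 720, which does not equal 120.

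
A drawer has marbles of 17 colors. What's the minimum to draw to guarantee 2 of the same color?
18

Worst case: 1 of each = 17. One more: 18.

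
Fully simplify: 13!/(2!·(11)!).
This is C(13,2) = 78.

Answer: 78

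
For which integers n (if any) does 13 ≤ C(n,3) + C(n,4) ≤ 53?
5, 6
C(4,3)+C(4,4)=5; C(5,3)+C(5,4)=15; C(6,3)+C(6,4)=35; C(7,3)+C(7,4)=70. So valid n = 5, 6.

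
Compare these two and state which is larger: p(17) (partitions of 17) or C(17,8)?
C(17,8)

Reasoning: Pentagonal recurrence p(n) = p(n−1) + p(n−2) − p(n−5) − p(n−7) + …: p(17) = p(16) + p(15) − p(12) − p(10) + p(5) + p(2) = 231 + 176 − 77 − 42 + 7 + 2 = 297; C(17,8) = 24,310.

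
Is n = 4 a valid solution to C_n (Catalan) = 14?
Yes

Solution: C_4 = C(8,4)/(4+1) = 70/5 = 14, which equals 14.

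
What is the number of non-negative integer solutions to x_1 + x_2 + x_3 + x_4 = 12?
455

Solution: C(12+4-1, 4-1) = 455.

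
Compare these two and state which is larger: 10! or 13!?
13!

Reasoning: 10!=3,628,800, 13!=6,227,020,800. 13! > 10!.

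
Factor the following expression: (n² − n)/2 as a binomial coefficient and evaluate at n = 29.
C(n,2); C(29,2) = 406

Explanation: (n² − n)/2 = n(n−1)/2 = C(n,2). At n = 29: C(29,2) = 406.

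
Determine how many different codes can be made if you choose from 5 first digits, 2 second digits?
10
By the multiplication principle: 5 × 2 = 10.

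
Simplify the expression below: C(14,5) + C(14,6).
5,005
By Pascal's identity: C(15,6) = 5,005.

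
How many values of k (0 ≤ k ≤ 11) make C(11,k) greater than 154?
6

Working:
Row 11 is unimodal and symmetric about k=11/2. C(11,2)=55 ≤ 154; C(11,3)=165 > 154; by symmetry C(11,k) > 154 for k = 3..8. That's 8 - 3 + 1 = 6 values.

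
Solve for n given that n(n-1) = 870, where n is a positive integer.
n² − n − 870 = 0, so n = (1 ± √(1 + 4·870))/2 = (1 ± √3,481)/2 = (1 ± 59)/2, i.e. n = 30 or n = -29. Taking the positive root, n = 30 (check: 30×29 = 870).

Answer: 30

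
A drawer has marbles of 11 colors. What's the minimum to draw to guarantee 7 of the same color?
67
Worst case: 6 of each = 66. One more: 67.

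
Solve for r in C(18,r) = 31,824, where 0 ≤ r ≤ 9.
C(18,r) is increasing for 0 ≤ r ≤ 9. Stepping up (C(18,r+1) = C(18,r)·(18−r)/(r+1)): C(18,1) = 18, C(18,2) = 153, C(18,3) = 816, C(18,4) = 3,060, C(18,5) = 8,568, C(18,6) = 18,564, C(18,7) = 31,824 ✓. So r = 7.
Final answer: 7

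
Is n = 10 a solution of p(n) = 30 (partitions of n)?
Pentagonal recurrence p(n) = p(n−1) + p(n−2) − p(n−5) − p(n−7) + …: p(10) = p(9) + p(8) − p(5) − p(3) = 30 + 22 − 7 − 3 = 42, which does not equal 30.

Answer: No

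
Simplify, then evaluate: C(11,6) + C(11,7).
792

Solution: By Pascal's identity: C(12,7) = 792.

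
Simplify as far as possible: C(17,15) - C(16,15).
120

Solution: C(17,15) - C(16,15) = C(16,14) = 120.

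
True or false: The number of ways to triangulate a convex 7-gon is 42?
True

Explanation: Triangulations of a convex 7-gon are counted by the Catalan number C_5: C_5 = C(10,5)/(5+1) = 252/6 = 42.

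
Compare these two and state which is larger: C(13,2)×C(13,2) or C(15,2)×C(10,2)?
C(13,2)×C(13,2)=6,084, C(15,2)×C(10,2)=4,725.

Answer: C(13,2)×C(13,2)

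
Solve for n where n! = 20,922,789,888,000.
16

Reasoning: n! is strictly increasing. 14! = 87,178,291,200, 15! = 1,307,674,368,000, 16! = 20,922,789,888,000 ✓. So n = 16.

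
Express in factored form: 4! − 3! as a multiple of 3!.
3 × 3! = 18

Working:
4! − 3! = 4·3! − 3! = (4 − 1)·3! = 3 × 3! = 18.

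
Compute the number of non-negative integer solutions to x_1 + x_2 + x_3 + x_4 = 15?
C(15+4-1, 4-1) = 816.

Answer: 816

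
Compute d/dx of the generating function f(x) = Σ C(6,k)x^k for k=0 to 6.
Σ k·C(6,k)x^(k-1) for k=1 to 6
Term-by-term differentiation gives Σ k·C(6,k)x^{k-1} for k=1 to 6.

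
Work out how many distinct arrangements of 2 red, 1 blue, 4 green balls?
105

Reasoning: Multinomial: 7!/(2! × 1! × 4!) = 105.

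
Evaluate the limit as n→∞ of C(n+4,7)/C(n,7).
1
Both numerator and denominator grow as n^7/7! for large n, so the ratio → 1.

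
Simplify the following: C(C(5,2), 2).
45
C(5,2) = 10, then C(10, 2) = 45.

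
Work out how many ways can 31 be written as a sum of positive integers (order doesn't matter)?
6,842

Working:
Pentagonal recurrence p(n) = p(n−1) + p(n−2) − p(n−5) − p(n−7) + …: p(31) = p(30) + p(29) − p(26) − p(24) + p(19) + p(16) − p(9) − p(5) = 5,604 + 4,565 − 2,436 − 1,575 + 490 + 231 − 30 − 7 = 6,842.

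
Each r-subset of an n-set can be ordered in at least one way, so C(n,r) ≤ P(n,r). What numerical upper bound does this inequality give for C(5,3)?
60

Solution: P(5,3) = 5·4·3 = 60, so C(5,3) ≤ 60. (The bound is loose by a factor of 3! = 6: C(5,3) = 60/6 = 10.)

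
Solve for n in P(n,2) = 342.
19

Explanation: P(n,2) = n(n−1) is increasing in n; n(n−1) ≈ (n−0.5)^2 = 342 gives n ≈ 19.0. Check: P(17,2) = 272, P(18,2) = 306, P(19,2) = 342 ✓. So n = 19.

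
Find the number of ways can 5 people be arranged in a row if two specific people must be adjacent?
48

Reasoning: Treat pair as unit: (5-1)! arrangements × 2 internal orders = 48.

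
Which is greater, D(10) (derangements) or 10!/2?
10!/2

Solution: D(10) = (10-1)·[D(9) + D(8)] = 9·[133,496 + 14,833] = 1,334,961; 10!/2 = 3,628,800/2 = 1,814,400.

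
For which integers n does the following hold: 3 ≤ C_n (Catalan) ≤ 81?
3, 4, 5

Reasoning: C_2=2; C_3=5; C_4=14; C_5=42; C_6=132. So valid n = 3, 4, 5.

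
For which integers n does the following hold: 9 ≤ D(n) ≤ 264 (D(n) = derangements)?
4, 5
Using D(n) = (n−1)[D(n−1) + D(n−2)] with D(1)=0, D(2)=1: D(3)=2; D(4)=9; D(5)=44; D(6)=265. So valid n = 4, 5.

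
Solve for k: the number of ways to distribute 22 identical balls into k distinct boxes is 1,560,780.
8

Working:
Stars and bars: the count is C(22+k−1, k−1), increasing in k. k=6: C(27,5) = 80,730, k=7: C(28,6) = 376,740, k=8: C(29,7) = 1,560,780 ✓. So k = 8.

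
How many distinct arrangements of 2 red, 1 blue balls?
3

Multinomial: 3!/(2! × 1!) = 3.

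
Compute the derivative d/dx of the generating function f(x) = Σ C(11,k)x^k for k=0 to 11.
Σ k·C(11,k)x^(k-1) for k=1 to 11

Reasoning: Term-by-term differentiation gives Σ k·C(11,k)x^{k-1} for k=1 to 11.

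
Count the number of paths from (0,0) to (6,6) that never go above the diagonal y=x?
132

Working:
Counted by the Catalan number C_6: C_6 = C(12,6)/(6+1) = 924/7 = 132.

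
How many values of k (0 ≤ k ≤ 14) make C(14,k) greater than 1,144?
Row 14 is unimodal and symmetric about k=14/2. C(14,4)=1,001 ≤ 1,144; C(14,5)=2,002 > 1,144; by symmetry C(14,k) > 1,144 for k = 5..9. That's 9 - 5 + 1 = 5 values.
Final answer: 5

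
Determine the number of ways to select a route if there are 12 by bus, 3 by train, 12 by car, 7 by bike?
By the addition principle: 12 + 3 + 12 + 7 = 34.
Final answer: 34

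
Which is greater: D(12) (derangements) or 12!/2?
12!/2
D(12) = (12-1)·[D(11) + D(10)] = 11·[14,684,570 + 1,334,961] = 176,214,841; 12!/2 = 479,001,600/2 = 239,500,800.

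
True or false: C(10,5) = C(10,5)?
True
Symmetry C(n,k) = C(n,n-k): C(10,5) = 252 and C(10,5) = 252. Both sides agree, so the statement holds.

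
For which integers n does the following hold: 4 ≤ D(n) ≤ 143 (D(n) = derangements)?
4, 5

Using D(n) = (n−1)[D(n−1) + D(n−2)] with D(1)=0, D(2)=1: D(3)=2; D(4)=9; D(5)=44; D(6)=265. So valid n = 4, 5.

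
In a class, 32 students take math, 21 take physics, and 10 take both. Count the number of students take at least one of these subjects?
43

Reasoning: |A∪B| = |A|+|B|-|A∩B| = 32+21-10 = 43.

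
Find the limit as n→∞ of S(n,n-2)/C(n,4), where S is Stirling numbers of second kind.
3

The leading term of S(n,n-2) as a polynomial in n is (3)!!·C(n,4), so the ratio → (3)!! = 3.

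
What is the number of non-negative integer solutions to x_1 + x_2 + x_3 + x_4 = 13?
560

C(13+4-1, 4-1) = 560.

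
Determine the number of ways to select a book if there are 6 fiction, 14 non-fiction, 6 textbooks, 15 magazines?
41

Solution: By the addition principle: 6 + 14 + 6 + 15 = 41.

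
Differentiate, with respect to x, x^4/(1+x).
(4x^3(1+x) - x^4)/(1+x)²

Solution: Quotient rule: [4x^{3}(1+x) - x^4]/(1+x)².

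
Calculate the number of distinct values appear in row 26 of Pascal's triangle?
14

Explanation: Row 26 has entries C(26,0)..C(26,26); by symmetry C(26,k)=C(26,26-k), giving 14 distinct values.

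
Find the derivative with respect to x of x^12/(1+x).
(12x^11(1+x) - x^12)/(1+x)²

Working:
Quotient rule: [12x^{11}(1+x) - x^12]/(1+x)².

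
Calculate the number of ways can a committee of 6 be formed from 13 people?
1,716

C(13,6) = 13! / (6! × (13-6)!)
         = 13! / (6! × 7!)
         = 1,716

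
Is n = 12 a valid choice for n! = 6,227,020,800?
No

Working:
12! = 12·11! = 12·39,916,800 = 479,001,600, which does not equal 6,227,020,800.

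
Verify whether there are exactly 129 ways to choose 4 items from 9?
False

C(9,4) = 126 ≠ 129.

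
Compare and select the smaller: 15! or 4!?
15!=1,307,674,368,000, 4!=24. 15! > 4!.

Answer: 4!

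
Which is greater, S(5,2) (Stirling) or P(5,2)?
P(5,2)
S(5,2) = 2·S(4,2) + S(4,1) = 2·7 + 1 = 15; P(5,2) = 20.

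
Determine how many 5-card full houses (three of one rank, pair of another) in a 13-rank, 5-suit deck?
15,600

Triple rank: 13. Triple suits: C(5,3)=10. Pair rank: 12. Pair suits: C(5,2)=10. Total: 15,600.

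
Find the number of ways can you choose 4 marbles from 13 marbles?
715

Reasoning: C(13,4) = 13! / (4! × (13-4)!)
         = 13! / (4! × 9!)
         = 715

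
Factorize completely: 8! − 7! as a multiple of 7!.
7 × 7! = 35,280

Solution: 8! − 7! = 8·7! − 7! = (8 − 1)·7! = 7 × 7! = 35,280.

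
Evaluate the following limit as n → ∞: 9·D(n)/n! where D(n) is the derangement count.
9/e
D(n)/n! → 1/e, so 9·D(n)/n! → 9/e.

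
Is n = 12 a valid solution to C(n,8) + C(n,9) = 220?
No

C(12,8) + C(12,9) = 495 + 220 = 715, which does not equal 220.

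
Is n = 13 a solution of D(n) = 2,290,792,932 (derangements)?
Yes

Explanation: D(13) = (13-1)·[D(12) + D(11)] = 12·[176,214,841 + 14,684,570] = 2,290,792,932, which equals 2,290,792,932.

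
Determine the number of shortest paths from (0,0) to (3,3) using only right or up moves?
Choose 3 rights from 6 moves: C(6,3) = 20.
Final answer: 20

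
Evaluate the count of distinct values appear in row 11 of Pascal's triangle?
Row 11 has entries C(11,0)..C(11,11); by symmetry C(11,k)=C(11,11-k), giving 6 distinct values.
Final answer: 6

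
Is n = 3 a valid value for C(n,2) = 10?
No

Reasoning: C(3,2) = 3·2/2! = 6/2 = 3, which does not equal 10.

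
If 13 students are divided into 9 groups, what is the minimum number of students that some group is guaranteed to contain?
Pigeonhole: ⌈13/9⌉ = 2.

Answer: 2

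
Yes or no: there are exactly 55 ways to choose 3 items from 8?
No

Explanation: C(8,3) = 56 ≠ 55.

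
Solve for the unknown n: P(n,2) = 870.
30

Explanation: P(n,2) = n(n−1) is increasing in n; n(n−1) ≈ (n−0.5)^2 = 870 gives n ≈ 30.0. Check: P(28,2) = 756, P(29,2) = 812, P(30,2) = 870 ✓. So n = 30.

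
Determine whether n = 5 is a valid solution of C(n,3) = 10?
C(5,3) = 5·4·3/3! = 60/6 = 10, which equals 10.

Answer: Yes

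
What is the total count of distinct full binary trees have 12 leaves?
58,786

Using the Catalan number formula: C_n = C(2n, n) / (n+1)
C_11 = C(22, 11) / (11+1)
     = 705432 / 12
     = 58,786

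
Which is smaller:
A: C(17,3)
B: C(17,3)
Equal

A=C(17,3)=680, B=C(17,3)=680.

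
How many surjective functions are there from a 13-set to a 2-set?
Onto functions = 2! × S(13,2)
First compute S(13,2) via recurrence:
Using the Stirling recurrence: S(n,k) = k·S(n-1,k) + S(n-1,k-1)
S(13,2) = 2·S(12,2) + S(12,1)
         = 2·2047 + 1
         = 4094 + 1
         = 4,095
Then: 2 × 4095 = 8,190
Final answer: 8,190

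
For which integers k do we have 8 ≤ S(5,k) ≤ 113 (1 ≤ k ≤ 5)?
2, 3, 4
S(5,1)=1; S(5,2)=15; S(5,3)=25; S(5,4)=10; S(5,5)=1. So valid k = 2, 3, 4.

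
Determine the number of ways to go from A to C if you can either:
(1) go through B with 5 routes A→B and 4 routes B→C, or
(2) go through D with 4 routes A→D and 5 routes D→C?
40

Route via B: 5×4=20. Route via D: 4×5=20. Total: 40.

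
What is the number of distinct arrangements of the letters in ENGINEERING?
277,200

Solution: Word has 11 letters (E=3, N=3, G=2, I=2, R=1). Arrangements: 11!/Π(k!) = 277,200.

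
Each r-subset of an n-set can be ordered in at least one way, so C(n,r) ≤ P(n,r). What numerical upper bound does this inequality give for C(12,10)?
239,500,800

Explanation: P(12,10) = 12·11·10·9·8·7·6·5·4·3 = 239,500,800, so C(12,10) ≤ 239,500,800. (The bound is loose by a factor of 10! = 3,628,800: C(12,10) = 239,500,800/3,628,800 = 66.)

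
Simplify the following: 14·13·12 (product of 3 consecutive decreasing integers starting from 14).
2,184

This is P(14,3) = 14!/(11)! = 2,184.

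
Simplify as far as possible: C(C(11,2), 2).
1,485

Solution: C(11,2) = 55, then C(55, 2) = 1,485.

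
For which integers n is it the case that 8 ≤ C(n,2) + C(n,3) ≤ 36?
4, 5, 6

Explanation: C(3,2)+C(3,3)=4; C(4,2)+C(4,3)=10; C(5,2)+C(5,3)=20; C(6,2)+C(6,3)=35; C(7,2)+C(7,3)=56. So valid n = 4, 5, 6.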